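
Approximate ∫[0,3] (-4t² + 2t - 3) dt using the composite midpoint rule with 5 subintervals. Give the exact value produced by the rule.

-35.64

h = (3 − 0)/5 = 0.6.
Midpoints m₁,…,m₅ = 0.3, 0.9, 1.5, 2.1, 2.7.
f(m₁)=-2.76, f(m₂)=-4.44, f(m₃)=-9, f(m₄)=-16.44, f(m₅)=-26.76.
h·[f(m₁) + f(m₂) + f(m₃) + f(m₄) + f(m₅)] = 0.6·(-59.4) = -35.64.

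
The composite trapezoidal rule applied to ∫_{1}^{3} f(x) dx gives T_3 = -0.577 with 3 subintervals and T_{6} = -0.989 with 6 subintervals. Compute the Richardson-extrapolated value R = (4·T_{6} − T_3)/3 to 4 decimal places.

R = (4·T_{6} − T_3) / 3 = (4·(-0.989) − (-0.577))/3 = (-3.379)/3 = -1.1263.

-1.1263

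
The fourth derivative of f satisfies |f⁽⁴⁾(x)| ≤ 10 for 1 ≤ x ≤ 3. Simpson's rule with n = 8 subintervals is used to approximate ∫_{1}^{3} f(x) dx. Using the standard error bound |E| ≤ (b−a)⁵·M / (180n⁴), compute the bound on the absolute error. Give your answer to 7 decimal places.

0.0004340

|E| ≤ (2)⁵·10 / (180·8⁴) = 320/737280 = 0.0004340.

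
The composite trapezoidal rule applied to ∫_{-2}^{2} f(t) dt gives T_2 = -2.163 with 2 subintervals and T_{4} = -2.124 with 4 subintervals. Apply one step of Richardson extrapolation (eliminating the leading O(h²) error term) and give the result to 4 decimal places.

-2.1110

R = (4·T_{4} − T_2) / 3 = (4·(-2.124) − (-2.163))/3 = (-6.333)/3 = -2.1110.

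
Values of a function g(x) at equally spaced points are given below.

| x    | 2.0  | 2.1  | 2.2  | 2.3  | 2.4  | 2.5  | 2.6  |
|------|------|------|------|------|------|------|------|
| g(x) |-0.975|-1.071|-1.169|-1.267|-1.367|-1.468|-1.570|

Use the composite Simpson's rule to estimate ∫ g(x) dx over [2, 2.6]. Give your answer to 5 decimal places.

h = 0.1, n = 6.
(h/3)·[y₀ + 4y₁ + 2y₂ + 4y₃ + 2y₄ + 4y₅ + y₆] = 0.033333·(-22.841) = -0.76137.

-0.76137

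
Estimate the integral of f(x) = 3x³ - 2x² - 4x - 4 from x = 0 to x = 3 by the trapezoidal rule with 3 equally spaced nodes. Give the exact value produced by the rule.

h = (3 − 0)/2 = 1.5.
Nodes x₀,…,x₂ = 0, 1.5, 3.
f(x) = 3x³ - 2x² - 4x - 4: f₀=-4, f₁=-4.375, f₂=47.
(h/2)·[f₀ + 2f₁ + f₂] = 0.75·(34.25) = 25.6875.

25.6875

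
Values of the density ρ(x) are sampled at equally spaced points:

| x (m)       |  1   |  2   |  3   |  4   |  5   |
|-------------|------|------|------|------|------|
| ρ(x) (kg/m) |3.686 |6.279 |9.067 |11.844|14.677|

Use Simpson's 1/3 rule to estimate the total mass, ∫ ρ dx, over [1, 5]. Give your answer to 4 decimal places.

36.3297

h = 1, n = 4.
(h/3)·[y₀ + 4y₁ + 2y₂ + 4y₃ + y₄] = 0.333333·(108.989) = 36.3297.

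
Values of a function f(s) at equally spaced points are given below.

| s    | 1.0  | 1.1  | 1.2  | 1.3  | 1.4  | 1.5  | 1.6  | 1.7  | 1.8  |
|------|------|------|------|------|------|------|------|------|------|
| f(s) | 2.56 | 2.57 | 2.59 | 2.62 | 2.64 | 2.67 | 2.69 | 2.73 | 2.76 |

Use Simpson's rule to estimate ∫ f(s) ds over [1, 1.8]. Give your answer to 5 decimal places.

2.11733

h = 0.1, n = 8.
(h/3)·[y₀ + 4y₁ + 2y₂ + 4y₃ + 2y₄ + 4y₅ + 2y₆ + 4y₇ + y₈] = 0.033333·(63.52) = 2.11733.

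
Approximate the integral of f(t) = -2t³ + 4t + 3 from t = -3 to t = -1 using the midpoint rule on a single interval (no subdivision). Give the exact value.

22

M = (b−a)·f(-2) = 2·(11) = 22.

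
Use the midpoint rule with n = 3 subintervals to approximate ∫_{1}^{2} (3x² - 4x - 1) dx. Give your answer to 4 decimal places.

-0.0278

h = (2 − 1)/3 = 0.333333.
Midpoints m₁,…,m₃ = 1.166667, 1.5, 1.833333.
f(m₁)=-1.583333, f(m₂)=-0.25, f(m₃)=1.75.
h·[f(m₁) + f(m₂) + f(m₃)] = 0.333333·(-0.083333) = -0.0278.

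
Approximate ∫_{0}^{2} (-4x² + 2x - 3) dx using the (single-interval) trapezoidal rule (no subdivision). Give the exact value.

T = (b−a)/2 · [f(0) + f(2)] = 1·[(-3) + (-15)] = -18.

-18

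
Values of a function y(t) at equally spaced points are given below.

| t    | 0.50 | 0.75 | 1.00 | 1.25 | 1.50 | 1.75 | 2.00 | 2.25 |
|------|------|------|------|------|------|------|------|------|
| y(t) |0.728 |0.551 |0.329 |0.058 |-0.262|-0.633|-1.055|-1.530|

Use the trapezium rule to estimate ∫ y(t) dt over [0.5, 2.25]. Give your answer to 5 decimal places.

-0.35325

h = 0.25, n = 7.
(h/2)·[y₀ + 2y₁ + 2y₂ + 2y₃ + 2y₄ + 2y₅ + 2y₆ + y₇] = 0.125·(-2.826) = -0.35325.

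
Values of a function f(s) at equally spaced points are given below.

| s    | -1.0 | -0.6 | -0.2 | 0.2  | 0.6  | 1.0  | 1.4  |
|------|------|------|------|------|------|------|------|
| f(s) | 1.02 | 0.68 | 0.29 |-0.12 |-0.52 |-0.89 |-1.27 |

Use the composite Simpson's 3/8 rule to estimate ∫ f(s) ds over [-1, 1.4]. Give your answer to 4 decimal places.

h = 0.4, n = 6.
(3h/8)·[y₀ + 3y₁ + 3y₂ + 2y₃ + 3y₄ + 3y₅ + y₆] = 0.15·(-1.81) = -0.2715.

-0.2715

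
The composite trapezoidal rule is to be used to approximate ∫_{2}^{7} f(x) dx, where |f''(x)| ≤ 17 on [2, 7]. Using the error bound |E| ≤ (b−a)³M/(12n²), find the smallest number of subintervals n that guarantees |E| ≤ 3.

8

Need 2125/(12n²) ≤ 3.
n² ≥ 2125/(12·3) = 59.0278 ⇒ n ≥ 7.6830, so the smallest n is 8.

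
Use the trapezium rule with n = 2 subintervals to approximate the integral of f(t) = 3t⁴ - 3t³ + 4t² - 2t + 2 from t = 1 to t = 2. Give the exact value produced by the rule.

17.03125

h = (2 − 1)/2 = 0.5.
Nodes t₀,…,t₂ = 1, 1.5, 2.
f(t) = 3t⁴ - 3t³ + 4t² - 2t + 2: f₀=4, f₁=13.0625, f₂=38.
(h/2)·[f₀ + 2f₁ + f₂] = 0.25·(68.125) = 17.03125.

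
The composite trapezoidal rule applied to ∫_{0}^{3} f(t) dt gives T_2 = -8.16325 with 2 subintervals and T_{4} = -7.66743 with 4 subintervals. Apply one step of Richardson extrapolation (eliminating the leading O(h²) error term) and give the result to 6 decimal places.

-7.502157

R = (4·T_{4} − T_2) / 3 = (4·(-7.66743) − (-8.16325))/3 = (-22.50647)/3 = -7.502157.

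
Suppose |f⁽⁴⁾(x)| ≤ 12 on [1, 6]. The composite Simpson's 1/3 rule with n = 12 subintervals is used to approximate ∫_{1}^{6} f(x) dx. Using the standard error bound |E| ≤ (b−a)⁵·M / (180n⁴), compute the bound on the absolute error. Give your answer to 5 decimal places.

0.01005

|E| ≤ (5)⁵·12 / (180·12⁴) = 37500/3732480 = 0.01005.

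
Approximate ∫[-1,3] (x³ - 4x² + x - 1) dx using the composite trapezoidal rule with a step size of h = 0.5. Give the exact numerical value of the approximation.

h = (3 − (-1))/8 = 0.5.
Nodes x₀,…,x₈ = -1, -0.5, 0, 0.5, 1, 1.5, 2, 2.5, 3.
f(x) = x³ - 4x² + x - 1: f₀=-7, f₁=-2.625, f₂=-1, f₃=-1.375, f₄=-3, f₅=-5.125, f₆=-7, f₇=-7.875, f₈=-7.
(h/2)·[f₀ + 2f₁ + 2f₂ + 2f₃ + 2f₄ + 2f₅ + 2f₆ + 2f₇ + f₈] = 0.25·(-70) = -17.5.

-17.5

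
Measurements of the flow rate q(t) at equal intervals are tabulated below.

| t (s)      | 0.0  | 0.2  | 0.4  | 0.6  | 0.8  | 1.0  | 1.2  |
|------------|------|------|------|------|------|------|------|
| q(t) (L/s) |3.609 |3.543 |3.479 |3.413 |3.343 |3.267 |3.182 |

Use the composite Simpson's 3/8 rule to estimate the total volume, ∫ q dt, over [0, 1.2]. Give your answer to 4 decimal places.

4.0885

h = 0.2, n = 6.
(3h/8)·[y₀ + 3y₁ + 3y₂ + 2y₃ + 3y₄ + 3y₅ + y₆] = 0.075·(54.513) = 4.0885.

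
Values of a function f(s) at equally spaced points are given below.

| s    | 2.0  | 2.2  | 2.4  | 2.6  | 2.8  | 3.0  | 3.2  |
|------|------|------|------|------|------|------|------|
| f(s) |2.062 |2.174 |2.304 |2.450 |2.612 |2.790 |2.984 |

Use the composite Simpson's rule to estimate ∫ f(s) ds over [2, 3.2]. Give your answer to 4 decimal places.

h = 0.2, n = 6.
(h/3)·[y₀ + 4y₁ + 2y₂ + 4y₃ + 2y₄ + 4y₅ + y₆] = 0.066667·(44.534) = 2.9689.

2.9689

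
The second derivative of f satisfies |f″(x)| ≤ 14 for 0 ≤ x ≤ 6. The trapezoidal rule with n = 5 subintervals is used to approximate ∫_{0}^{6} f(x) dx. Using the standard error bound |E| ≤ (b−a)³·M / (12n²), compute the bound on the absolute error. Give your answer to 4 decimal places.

|E| ≤ (6)³·14 / (12·5²) = 3024/300 = 10.0800.

10.0800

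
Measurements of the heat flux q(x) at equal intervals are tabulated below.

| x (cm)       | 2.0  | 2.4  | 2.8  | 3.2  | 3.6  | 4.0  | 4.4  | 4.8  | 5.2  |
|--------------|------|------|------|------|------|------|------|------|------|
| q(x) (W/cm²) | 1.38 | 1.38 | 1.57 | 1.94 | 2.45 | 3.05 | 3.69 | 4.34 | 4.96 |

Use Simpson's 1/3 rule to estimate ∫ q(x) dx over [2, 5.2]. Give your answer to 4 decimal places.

h = 0.4, n = 8.
(h/3)·[y₀ + 4y₁ + 2y₂ + 4y₃ + 2y₄ + 4y₅ + 2y₆ + 4y₇ + y₈] = 0.133333·(64.60) = 8.6133.

8.6133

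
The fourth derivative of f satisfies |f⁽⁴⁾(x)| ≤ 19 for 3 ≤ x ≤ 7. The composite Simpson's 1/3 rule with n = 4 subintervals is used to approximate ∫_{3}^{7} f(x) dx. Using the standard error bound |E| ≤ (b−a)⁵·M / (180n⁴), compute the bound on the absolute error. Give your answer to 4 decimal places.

|E| ≤ (4)⁵·19 / (180·4⁴) = 19456/46080 = 0.4222.

0.4222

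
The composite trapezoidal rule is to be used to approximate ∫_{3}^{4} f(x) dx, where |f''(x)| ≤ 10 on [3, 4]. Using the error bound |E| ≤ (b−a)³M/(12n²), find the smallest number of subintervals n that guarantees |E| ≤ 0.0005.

41

Need 10/(12n²) ≤ 0.0005.
n² ≥ 10/(12·0.0005) = 1666.67 ⇒ n ≥ 40.8248, so the smallest n is 41.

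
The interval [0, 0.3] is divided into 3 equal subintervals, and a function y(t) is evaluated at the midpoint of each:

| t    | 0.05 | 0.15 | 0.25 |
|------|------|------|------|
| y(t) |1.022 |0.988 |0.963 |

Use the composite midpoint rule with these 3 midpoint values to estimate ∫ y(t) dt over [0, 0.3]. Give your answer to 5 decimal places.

h = 0.1, n = 3.
h·[y(m₁) + y(m₂) + y(m₃)] = 0.1·(2.973) = 0.29730.

0.29730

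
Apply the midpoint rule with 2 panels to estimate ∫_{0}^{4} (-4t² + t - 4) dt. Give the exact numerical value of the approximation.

-88

h = (4 − 0)/2 = 2.
Midpoints m₁,…,m₂ = 1, 3.
f(m₁)=-7, f(m₂)=-37.
h·[f(m₁) + f(m₂)] = 2·(-44) = -88.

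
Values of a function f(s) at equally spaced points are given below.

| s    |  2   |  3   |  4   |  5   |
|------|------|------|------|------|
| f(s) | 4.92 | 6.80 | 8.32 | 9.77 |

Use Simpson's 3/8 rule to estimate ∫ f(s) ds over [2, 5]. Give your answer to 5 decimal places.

22.51875

h = 1, n = 3.
(3h/8)·[y₀ + 3y₁ + 3y₂ + y₃] = 0.375·(60.05) = 22.51875.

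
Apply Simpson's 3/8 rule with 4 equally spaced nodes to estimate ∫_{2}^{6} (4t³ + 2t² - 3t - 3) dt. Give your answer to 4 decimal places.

1358.6667

h = (6 − 2)/3 = 1.333333.
Nodes t₀,…,t₃ = 2, 3.333333, 4.666667, 6.
f(t) = 4t³ + 2t² - 3t - 3: f₀=31, f₁=157.370370, f₂=433.074074, f₃=915.
(3h/8)·[f₀ + 3f₁ + 3f₂ + f₃] = 0.5·(2717.333333) = 1358.6667.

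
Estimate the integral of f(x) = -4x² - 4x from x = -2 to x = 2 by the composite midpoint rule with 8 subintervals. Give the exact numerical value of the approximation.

-21

h = (2 − (-2))/8 = 0.5.
Midpoints m₁,…,m₈ = -1.75, -1.25, -0.75, -0.25, 0.25, 0.75, 1.25, 1.75.
f(m₁)=-5.25, f(m₂)=-1.25, f(m₃)=0.75, f(m₄)=0.75, f(m₅)=-1.25, f(m₆)=-5.25, f(m₇)=-11.25, f(m₈)=-19.25.
h·[f(m₁) + f(m₂) + f(m₃) + f(m₄) + f(m₅) + f(m₆) + f(m₇) + f(m₈)] = 0.5·(-42) = -21.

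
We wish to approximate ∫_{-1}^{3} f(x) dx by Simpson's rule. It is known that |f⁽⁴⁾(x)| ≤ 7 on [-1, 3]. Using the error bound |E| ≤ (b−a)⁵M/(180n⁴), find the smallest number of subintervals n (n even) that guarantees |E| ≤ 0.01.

8

Need 7168/(180n⁴) ≤ 0.01.
n⁴ ≥ 7168/(180·0.01) = 3982.22 ⇒ n ≥ 7.9439, so the smallest even n is 8. (n must be even for Simpson's rule.)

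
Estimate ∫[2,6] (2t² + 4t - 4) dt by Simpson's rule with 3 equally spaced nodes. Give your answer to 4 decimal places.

h = (6 − 2)/2 = 2.
Nodes t₀,…,t₂ = 2, 4, 6.
f(t) = 2t² + 4t - 4: f₀=12, f₁=44, f₂=92.
(h/3)·[f₀ + 4f₁ + f₂] = 0.666667·(280) = 186.6667.

186.6667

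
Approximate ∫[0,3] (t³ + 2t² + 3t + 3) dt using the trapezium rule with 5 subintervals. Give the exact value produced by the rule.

h = (3 − 0)/5 = 0.6.
Nodes t₀,…,t₅ = 0, 0.6, 1.2, 1.8, 2.4, 3.
f(t) = t³ + 2t² + 3t + 3: f₀=3, f₁=5.736, f₂=11.208, f₃=20.712, f₄=35.544, f₅=57.
(h/2)·[f₀ + 2f₁ + 2f₂ + 2f₃ + 2f₄ + f₅] = 0.3·(206.4) = 61.92.

61.92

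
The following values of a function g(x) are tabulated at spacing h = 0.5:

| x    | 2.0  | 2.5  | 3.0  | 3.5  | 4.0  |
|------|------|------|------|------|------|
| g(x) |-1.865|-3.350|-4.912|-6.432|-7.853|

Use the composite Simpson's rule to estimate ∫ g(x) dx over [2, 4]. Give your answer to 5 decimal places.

h = 0.5, n = 4.
(h/3)·[y₀ + 4y₁ + 2y₂ + 4y₃ + y₄] = 0.166667·(-58.670) = -9.77833.

-9.77833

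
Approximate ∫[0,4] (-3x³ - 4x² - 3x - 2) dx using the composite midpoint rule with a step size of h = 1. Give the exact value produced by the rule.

h = (4 − 0)/4 = 1.
Midpoints m₁,…,m₄ = 0.5, 1.5, 2.5, 3.5.
f(m₁)=-4.875, f(m₂)=-25.625, f(m₃)=-81.375, f(m₄)=-190.125.
h·[f(m₁) + f(m₂) + f(m₃) + f(m₄)] = 1·(-302) = -302.

-302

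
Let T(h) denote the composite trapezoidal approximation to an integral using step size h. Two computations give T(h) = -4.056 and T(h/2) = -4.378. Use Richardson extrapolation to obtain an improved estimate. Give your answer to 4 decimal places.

-4.4853

R = (4·T(h/2) − T(h)) / 3 = (4·(-4.378) − (-4.056))/3 = (-13.456)/3 = -4.4853.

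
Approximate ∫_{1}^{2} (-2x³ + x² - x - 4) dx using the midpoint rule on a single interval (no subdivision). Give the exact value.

-10

M = (b−a)·f(1.5) = 1·(-10) = -10.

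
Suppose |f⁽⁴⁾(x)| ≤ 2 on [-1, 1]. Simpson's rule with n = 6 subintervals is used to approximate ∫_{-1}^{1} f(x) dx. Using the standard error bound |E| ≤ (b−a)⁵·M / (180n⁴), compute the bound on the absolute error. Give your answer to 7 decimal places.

0.0002743

|E| ≤ (2)⁵·2 / (180·6⁴) = 64/233280 = 0.0002743.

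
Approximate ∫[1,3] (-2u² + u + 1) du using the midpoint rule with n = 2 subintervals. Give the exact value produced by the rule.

h = (3 − 1)/2 = 1.
Midpoints m₁,…,m₂ = 1.5, 2.5.
f(m₁)=-2, f(m₂)=-9.
h·[f(m₁) + f(m₂)] = 1·(-11) = -11.

-11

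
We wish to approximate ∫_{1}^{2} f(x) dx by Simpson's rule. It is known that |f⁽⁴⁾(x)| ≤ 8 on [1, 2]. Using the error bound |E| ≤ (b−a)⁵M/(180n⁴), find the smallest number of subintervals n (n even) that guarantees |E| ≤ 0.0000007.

16

Need 8/(180n⁴) ≤ 0.0000007.
n⁴ ≥ 8/(180·0.0000007) = 63492.1 ⇒ n ≥ 15.8738, so the smallest even n is 16. (n must be even for Simpson's rule.)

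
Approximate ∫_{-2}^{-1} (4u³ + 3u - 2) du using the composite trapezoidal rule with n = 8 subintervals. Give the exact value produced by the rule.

-21.546875

h = (-1 − (-2))/8 = 0.125.
Nodes u₀,…,u₈ = -2, -1.875, -1.75, -1.625, -1.5, -1.375, -1.25, -1.125, -1.
f(u) = 4u³ + 3u - 2: f₀=-40, f₁=-33.9921875, f₂=-28.6875, f₃=-24.0390625, f₄=-20, f₅=-16.5234375, f₆=-13.5625, f₇=-11.0703125, f₈=-9.
(h/2)·[f₀ + 2f₁ + 2f₂ + 2f₃ + 2f₄ + 2f₅ + 2f₆ + 2f₇ + f₈] = 0.0625·(-344.75) = -21.546875.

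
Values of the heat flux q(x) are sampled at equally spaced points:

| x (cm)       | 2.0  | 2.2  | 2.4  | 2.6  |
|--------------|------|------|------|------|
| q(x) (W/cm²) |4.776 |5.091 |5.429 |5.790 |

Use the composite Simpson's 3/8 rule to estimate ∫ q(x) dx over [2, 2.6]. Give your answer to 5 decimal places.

h = 0.2, n = 3.
(3h/8)·[y₀ + 3y₁ + 3y₂ + y₃] = 0.075·(42.126) = 3.15945.

3.15945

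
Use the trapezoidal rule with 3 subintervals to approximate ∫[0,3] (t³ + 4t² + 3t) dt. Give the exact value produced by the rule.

74

h = (3 − 0)/3 = 1.
Nodes t₀,…,t₃ = 0, 1, 2, 3.
f(t) = t³ + 4t² + 3t: f₀=0, f₁=8, f₂=30, f₃=72.
(h/2)·[f₀ + 2f₁ + 2f₂ + f₃] = 0.5·(148) = 74.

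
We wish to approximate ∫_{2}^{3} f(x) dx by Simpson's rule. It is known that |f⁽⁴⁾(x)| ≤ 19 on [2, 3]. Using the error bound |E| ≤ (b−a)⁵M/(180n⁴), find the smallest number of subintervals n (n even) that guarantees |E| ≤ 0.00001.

12

Need 19/(180n⁴) ≤ 0.00001.
n⁴ ≥ 19/(180·0.00001) = 10555.6 ⇒ n ≥ 10.1361, so the smallest even n is 12. (n must be even for Simpson's rule.)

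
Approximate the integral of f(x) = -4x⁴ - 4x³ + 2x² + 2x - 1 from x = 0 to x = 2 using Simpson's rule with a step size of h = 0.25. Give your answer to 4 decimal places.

-34.2708

h = (2 − 0)/8 = 0.25.
Nodes x₀,…,x₈ = 0, 0.25, 0.5, 0.75, 1, 1.25, 1.5, 1.75, 2.
f(x) = -4x⁴ - 4x³ + 2x² + 2x - 1: f₀=-1, f₁=-0.453125, f₂=-0.25, f₃=-1.328125, f₄=-5, f₅=-12.953125, f₆=-27.25, f₇=-50.328125, f₈=-85.
(h/3)·[f₀ + 4f₁ + 2f₂ + 4f₃ + 2f₄ + 4f₅ + 2f₆ + 4f₇ + f₈] = 0.083333·(-411.25) = -34.2708.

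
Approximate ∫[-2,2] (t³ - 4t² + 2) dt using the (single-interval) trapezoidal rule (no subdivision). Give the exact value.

T = (b−a)/2 · [f(-2) + f(2)] = 2·[(-22) + (-6)] = -56.

-56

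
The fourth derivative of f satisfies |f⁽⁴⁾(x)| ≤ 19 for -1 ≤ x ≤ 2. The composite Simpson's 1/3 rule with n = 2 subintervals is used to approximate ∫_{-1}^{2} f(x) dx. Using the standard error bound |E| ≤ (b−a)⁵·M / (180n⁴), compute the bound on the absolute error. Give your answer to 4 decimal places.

|E| ≤ (3)⁵·19 / (180·2⁴) = 4617/2880 = 1.6031.

1.6031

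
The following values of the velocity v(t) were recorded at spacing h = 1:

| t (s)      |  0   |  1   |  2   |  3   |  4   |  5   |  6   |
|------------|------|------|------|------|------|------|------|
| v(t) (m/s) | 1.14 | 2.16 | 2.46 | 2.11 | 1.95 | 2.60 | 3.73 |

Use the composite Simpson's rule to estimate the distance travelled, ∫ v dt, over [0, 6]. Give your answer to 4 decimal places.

h = 1, n = 6.
(h/3)·[y₀ + 4y₁ + 2y₂ + 4y₃ + 2y₄ + 4y₅ + y₆] = 0.333333·(41.17) = 13.7233.

13.7233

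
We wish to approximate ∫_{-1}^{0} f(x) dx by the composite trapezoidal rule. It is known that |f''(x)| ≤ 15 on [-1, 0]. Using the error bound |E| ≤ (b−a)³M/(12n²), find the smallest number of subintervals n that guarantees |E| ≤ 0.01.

Need 15/(12n²) ≤ 0.01.
n² ≥ 15/(12·0.01) = 125 ⇒ n ≥ 11.1803, so the smallest n is 12.

12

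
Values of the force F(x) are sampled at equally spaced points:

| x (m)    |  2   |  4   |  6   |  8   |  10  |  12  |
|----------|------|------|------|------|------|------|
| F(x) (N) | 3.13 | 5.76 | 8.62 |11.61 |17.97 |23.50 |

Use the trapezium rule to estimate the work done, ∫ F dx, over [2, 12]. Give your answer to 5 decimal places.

114.55000

h = 2, n = 5.
(h/2)·[y₀ + 2y₁ + 2y₂ + 2y₃ + 2y₄ + y₅] = 1·(114.55) = 114.55000.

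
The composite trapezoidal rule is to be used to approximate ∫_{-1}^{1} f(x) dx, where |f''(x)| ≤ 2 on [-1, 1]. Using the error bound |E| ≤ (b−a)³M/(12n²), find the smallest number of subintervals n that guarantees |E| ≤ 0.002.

26

Need 16/(12n²) ≤ 0.002.
n² ≥ 16/(12·0.002) = 666.667 ⇒ n ≥ 25.8199, so the smallest n is 26.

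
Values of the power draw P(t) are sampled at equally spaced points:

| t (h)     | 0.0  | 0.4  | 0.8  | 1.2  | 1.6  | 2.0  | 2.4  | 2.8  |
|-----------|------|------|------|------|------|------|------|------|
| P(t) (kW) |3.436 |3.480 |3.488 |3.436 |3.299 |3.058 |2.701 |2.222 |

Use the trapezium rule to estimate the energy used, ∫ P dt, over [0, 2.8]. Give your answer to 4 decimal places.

h = 0.4, n = 7.
(h/2)·[y₀ + 2y₁ + 2y₂ + 2y₃ + 2y₄ + 2y₅ + 2y₆ + y₇] = 0.2·(44.582) = 8.9164.

8.9164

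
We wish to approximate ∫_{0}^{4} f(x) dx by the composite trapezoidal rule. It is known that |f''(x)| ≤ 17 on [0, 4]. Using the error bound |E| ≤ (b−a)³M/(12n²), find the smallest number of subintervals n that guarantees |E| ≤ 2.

7

Need 1088/(12n²) ≤ 2.
n² ≥ 1088/(12·2) = 45.3333 ⇒ n ≥ 6.7330, so the smallest n is 7.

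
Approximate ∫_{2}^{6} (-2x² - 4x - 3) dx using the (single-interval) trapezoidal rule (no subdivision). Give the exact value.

-236

T = (b−a)/2 · [f(2) + f(6)] = 2·[(-19) + (-99)] = -236.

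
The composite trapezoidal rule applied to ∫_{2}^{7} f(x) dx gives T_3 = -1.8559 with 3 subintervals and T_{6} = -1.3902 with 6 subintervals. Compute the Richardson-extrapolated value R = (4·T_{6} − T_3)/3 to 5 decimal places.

R = (4·T_{6} − T_3) / 3 = (4·(-1.3902) − (-1.8559))/3 = (-3.7049)/3 = -1.23497.

-1.23497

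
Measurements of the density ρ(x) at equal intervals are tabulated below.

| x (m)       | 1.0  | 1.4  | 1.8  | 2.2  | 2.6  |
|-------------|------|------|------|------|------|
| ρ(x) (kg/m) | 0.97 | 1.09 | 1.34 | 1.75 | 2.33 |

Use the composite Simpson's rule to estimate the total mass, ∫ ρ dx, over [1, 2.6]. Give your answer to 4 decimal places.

h = 0.4, n = 4.
(h/3)·[y₀ + 4y₁ + 2y₂ + 4y₃ + y₄] = 0.133333·(17.34) = 2.3120.

2.3120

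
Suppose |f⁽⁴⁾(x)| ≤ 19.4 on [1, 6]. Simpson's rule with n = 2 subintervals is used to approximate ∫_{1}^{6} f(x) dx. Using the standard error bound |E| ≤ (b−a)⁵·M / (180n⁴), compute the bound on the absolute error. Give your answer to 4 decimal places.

|E| ≤ (5)⁵·19.4 / (180·2⁴) = 60625/2880 = 21.0503.

21.0503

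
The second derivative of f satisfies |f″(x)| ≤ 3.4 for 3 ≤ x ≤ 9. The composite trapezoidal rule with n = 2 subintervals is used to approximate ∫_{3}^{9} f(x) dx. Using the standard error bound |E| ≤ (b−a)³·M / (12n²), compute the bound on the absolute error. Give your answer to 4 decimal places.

|E| ≤ (6)³·3.4 / (12·2²) = 734.4/48 = 15.3000.

15.3000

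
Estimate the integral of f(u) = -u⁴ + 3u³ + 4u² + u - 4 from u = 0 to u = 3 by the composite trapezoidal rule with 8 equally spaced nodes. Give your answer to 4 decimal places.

h = (3 − 0)/7 = 0.428571.
Nodes u₀,…,u₇ = 0, 0.428571, 0.857143, 1.285714, 1.714286, 2.142857, 2.571429, 3.
f(u) = -u⁴ + 3u³ + 4u² + u - 4: f₀=-4, f₁=-2.634319, f₂=1.145356, f₃=7.541441, f₄=15.946689, f₅=24.944190, f₆=32.307372, f₇=35.
(h/2)·[f₀ + 2f₁ + 2f₂ + 2f₃ + 2f₄ + 2f₅ + 2f₆ + f₇] = 0.214286·(189.501458) = 40.6075.

40.6075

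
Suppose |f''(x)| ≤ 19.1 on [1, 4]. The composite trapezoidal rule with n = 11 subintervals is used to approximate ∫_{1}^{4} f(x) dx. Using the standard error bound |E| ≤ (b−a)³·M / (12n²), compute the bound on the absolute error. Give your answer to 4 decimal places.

|E| ≤ (3)³·19.1 / (12·11²) = 515.7/1452 = 0.3552.

0.3552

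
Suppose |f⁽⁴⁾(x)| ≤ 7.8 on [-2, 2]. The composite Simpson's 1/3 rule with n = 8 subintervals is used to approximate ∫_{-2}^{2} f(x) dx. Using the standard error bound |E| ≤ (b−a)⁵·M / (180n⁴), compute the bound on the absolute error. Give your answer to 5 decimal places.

0.01083

|E| ≤ (4)⁵·7.8 / (180·8⁴) = 7987.2/737280 = 0.01083.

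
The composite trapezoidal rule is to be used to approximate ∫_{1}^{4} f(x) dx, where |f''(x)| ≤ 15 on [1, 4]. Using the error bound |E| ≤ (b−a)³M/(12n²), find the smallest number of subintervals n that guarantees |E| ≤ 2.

Need 405/(12n²) ≤ 2.
n² ≥ 405/(12·2) = 16.875 ⇒ n ≥ 4.1079, so the smallest n is 5.

5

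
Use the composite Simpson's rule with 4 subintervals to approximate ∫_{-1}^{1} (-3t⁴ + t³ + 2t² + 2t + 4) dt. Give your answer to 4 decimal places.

8.0833

h = (1 − (-1))/4 = 0.5.
Nodes t₀,…,t₄ = -1, -0.5, 0, 0.5, 1.
f(t) = -3t⁴ + t³ + 2t² + 2t + 4: f₀=0, f₁=3.1875, f₂=4, f₃=5.4375, f₄=6.
(h/3)·[f₀ + 4f₁ + 2f₂ + 4f₃ + f₄] = 0.166667·(48.5) = 8.0833.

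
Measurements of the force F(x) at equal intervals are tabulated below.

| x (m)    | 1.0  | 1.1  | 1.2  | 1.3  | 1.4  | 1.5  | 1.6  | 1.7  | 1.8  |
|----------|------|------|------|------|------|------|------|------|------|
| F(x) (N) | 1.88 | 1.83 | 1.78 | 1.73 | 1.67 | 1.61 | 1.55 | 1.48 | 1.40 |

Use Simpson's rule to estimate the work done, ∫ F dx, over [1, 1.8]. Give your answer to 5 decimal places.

h = 0.1, n = 8.
(h/3)·[y₀ + 4y₁ + 2y₂ + 4y₃ + 2y₄ + 4y₅ + 2y₆ + 4y₇ + y₈] = 0.033333·(39.88) = 1.32933.

1.32933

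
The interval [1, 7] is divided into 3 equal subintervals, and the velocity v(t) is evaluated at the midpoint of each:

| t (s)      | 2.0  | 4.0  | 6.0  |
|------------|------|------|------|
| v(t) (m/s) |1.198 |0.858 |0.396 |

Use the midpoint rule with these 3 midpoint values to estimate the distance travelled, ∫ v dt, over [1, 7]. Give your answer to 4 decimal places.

4.9040

h = 2, n = 3.
h·[y(m₁) + y(m₂) + y(m₃)] = 2·(2.452) = 4.9040.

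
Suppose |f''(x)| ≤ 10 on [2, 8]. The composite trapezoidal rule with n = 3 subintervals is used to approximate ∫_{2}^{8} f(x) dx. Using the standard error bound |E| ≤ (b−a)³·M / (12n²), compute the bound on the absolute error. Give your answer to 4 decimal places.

|E| ≤ (6)³·10 / (12·3²) = 2160/108 = 20.0000.

20.0000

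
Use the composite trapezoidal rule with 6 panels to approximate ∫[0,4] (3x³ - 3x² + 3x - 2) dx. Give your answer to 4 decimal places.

h = (4 − 0)/6 = 0.666667.
Nodes x₀,…,x₆ = 0, 0.666667, 1.333333, 2, 2.666667, 3.333333, 4.
f(x) = 3x³ - 3x² + 3x - 2: f₀=-2, f₁=-0.444444, f₂=3.777778, f₃=16, f₄=41.555556, f₅=85.777778, f₆=154.
(h/2)·[f₀ + 2f₁ + 2f₂ + 2f₃ + 2f₄ + 2f₅ + f₆] = 0.333333·(445.333333) = 148.4444.

148.4444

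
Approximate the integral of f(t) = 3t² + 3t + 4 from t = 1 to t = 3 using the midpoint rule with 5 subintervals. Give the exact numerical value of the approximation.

45.92

h = (3 − 1)/5 = 0.4.
Midpoints m₁,…,m₅ = 1.2, 1.6, 2, 2.4, 2.8.
f(m₁)=11.92, f(m₂)=16.48, f(m₃)=22, f(m₄)=28.48, f(m₅)=35.92.
h·[f(m₁) + f(m₂) + f(m₃) + f(m₄) + f(m₅)] = 0.4·(114.8) = 45.92.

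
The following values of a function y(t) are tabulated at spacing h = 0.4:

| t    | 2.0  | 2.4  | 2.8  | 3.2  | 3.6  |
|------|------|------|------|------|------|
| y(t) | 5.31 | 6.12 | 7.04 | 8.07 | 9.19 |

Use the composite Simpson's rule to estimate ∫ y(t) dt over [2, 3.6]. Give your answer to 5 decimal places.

h = 0.4, n = 4.
(h/3)·[y₀ + 4y₁ + 2y₂ + 4y₃ + y₄] = 0.133333·(85.34) = 11.37867.

11.37867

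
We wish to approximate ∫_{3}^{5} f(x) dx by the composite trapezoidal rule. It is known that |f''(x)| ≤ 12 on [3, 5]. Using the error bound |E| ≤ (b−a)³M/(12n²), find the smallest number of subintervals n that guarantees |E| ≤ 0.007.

34

Need 96/(12n²) ≤ 0.007.
n² ≥ 96/(12·0.007) = 1142.86 ⇒ n ≥ 33.8062, so the smallest n is 34.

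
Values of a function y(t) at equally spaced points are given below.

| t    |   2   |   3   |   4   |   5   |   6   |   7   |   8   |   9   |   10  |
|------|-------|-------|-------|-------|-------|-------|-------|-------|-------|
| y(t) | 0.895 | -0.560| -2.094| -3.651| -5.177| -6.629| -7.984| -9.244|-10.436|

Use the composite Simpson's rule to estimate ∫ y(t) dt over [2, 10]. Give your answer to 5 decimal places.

-40.12900

h = 1, n = 8.
(h/3)·[y₀ + 4y₁ + 2y₂ + 4y₃ + 2y₄ + 4y₅ + 2y₆ + 4y₇ + y₈] = 0.333333·(-120.387) = -40.12900.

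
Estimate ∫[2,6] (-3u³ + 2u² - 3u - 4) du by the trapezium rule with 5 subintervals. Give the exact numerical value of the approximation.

-899.84

h = (6 − 2)/5 = 0.8.
Nodes u₀,…,u₅ = 2, 2.8, 3.6, 4.4, 5.2, 6.
f(u) = -3u³ + 2u² - 3u - 4: f₀=-26, f₁=-62.576, f₂=-128.848, f₃=-234.032, f₄=-387.344, f₅=-598.
(h/2)·[f₀ + 2f₁ + 2f₂ + 2f₃ + 2f₄ + f₅] = 0.4·(-2249.6) = -899.84.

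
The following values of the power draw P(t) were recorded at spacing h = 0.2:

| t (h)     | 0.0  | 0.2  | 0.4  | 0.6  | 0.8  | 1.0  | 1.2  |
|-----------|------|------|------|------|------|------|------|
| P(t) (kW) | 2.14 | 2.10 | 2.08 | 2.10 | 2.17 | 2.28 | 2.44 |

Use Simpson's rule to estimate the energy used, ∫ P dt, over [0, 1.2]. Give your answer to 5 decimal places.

2.60000

h = 0.2, n = 6.
(h/3)·[y₀ + 4y₁ + 2y₂ + 4y₃ + 2y₄ + 4y₅ + y₆] = 0.066667·(39.00) = 2.60000.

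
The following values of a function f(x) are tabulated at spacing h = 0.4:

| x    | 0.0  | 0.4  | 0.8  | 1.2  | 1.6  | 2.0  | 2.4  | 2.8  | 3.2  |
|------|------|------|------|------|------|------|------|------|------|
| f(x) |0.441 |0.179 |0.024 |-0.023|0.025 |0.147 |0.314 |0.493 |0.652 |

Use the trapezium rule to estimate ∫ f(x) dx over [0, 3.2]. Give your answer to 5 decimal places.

0.68220

h = 0.4, n = 8.
(h/2)·[y₀ + 2y₁ + 2y₂ + 2y₃ + 2y₄ + 2y₅ + 2y₆ + 2y₇ + y₈] = 0.2·(3.411) = 0.68220.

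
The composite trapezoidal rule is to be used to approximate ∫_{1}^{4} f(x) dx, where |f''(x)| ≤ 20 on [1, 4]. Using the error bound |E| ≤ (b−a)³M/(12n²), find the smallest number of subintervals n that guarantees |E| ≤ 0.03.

39

Need 540/(12n²) ≤ 0.03.
n² ≥ 540/(12·0.03) = 1500 ⇒ n ≥ 38.7298, so the smallest n is 39.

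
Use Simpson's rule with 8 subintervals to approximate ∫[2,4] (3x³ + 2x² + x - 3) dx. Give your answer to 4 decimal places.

h = (4 − 2)/8 = 0.25.
Nodes x₀,…,x₈ = 2, 2.25, 2.5, 2.75, 3, 3.25, 3.5, 3.75, 4.
f(x) = 3x³ + 2x² + x - 3: f₀=31, f₁=43.546875, f₂=58.875, f₃=77.265625, f₄=99, f₅=124.359375, f₆=153.625, f₇=187.078125, f₈=225.
(h/3)·[f₀ + 4f₁ + 2f₂ + 4f₃ + 2f₄ + 4f₅ + 2f₆ + 4f₇ + f₈] = 0.083333·(2608) = 217.3333.

217.3333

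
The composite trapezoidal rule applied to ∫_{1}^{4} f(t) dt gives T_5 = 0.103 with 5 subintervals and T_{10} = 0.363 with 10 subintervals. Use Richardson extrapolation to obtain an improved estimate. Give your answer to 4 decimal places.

R = (4·T_{10} − T_5) / 3 = (4·0.363 − 0.103)/3 = (1.349)/3 = 0.4497.

0.4497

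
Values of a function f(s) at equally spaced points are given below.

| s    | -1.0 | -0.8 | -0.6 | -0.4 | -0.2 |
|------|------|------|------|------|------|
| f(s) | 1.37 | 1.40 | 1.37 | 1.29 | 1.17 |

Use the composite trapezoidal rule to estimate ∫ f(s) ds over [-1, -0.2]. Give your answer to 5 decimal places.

h = 0.2, n = 4.
(h/2)·[y₀ + 2y₁ + 2y₂ + 2y₃ + y₄] = 0.1·(10.66) = 1.06600.

1.06600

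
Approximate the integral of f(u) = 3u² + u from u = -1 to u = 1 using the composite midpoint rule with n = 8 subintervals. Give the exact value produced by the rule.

h = (1 − (-1))/8 = 0.25.
Midpoints m₁,…,m₈ = -0.875, -0.625, -0.375, -0.125, 0.125, 0.375, 0.625, 0.875.
f(m₁)=1.421875, f(m₂)=0.546875, f(m₃)=0.046875, f(m₄)=-0.078125, f(m₅)=0.171875, f(m₆)=0.796875, f(m₇)=1.796875, f(m₈)=3.171875.
h·[f(m₁) + f(m₂) + f(m₃) + f(m₄) + f(m₅) + f(m₆) + f(m₇) + f(m₈)] = 0.25·(7.875) = 1.96875.

1.96875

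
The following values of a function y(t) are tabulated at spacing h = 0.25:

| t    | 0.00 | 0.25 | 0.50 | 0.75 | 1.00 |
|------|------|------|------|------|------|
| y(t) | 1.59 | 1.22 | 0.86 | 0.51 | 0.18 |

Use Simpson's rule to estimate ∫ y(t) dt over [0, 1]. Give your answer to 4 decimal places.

h = 0.25, n = 4.
(h/3)·[y₀ + 4y₁ + 2y₂ + 4y₃ + y₄] = 0.083333·(10.41) = 0.8675.

0.8675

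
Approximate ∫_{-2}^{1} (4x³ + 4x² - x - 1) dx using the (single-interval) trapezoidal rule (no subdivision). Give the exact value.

T = (b−a)/2 · [f(-2) + f(1)] = 1.5·[(-15) + 6] = -13.5.

-13.5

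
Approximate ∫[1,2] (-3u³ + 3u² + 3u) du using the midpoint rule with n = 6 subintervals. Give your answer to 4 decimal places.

h = (2 − 1)/6 = 0.166667.
Midpoints m₁,…,m₆ = 1.083333, 1.25, 1.416667, 1.583333, 1.75, 1.916667.
f(m₁)=2.956597, f(m₂)=2.578125, f(m₃)=1.741319, f(m₄)=0.362847, f(m₅)=-1.640625, f(m₆)=-4.352431.
h·[f(m₁) + f(m₂) + f(m₃) + f(m₄) + f(m₅) + f(m₆)] = 0.166667·(1.645833) = 0.2743.

0.2743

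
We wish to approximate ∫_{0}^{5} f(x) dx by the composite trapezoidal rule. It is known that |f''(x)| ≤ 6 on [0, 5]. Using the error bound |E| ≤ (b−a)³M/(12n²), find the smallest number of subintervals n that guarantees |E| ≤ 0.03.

46

Need 750/(12n²) ≤ 0.03.
n² ≥ 750/(12·0.03) = 2083.33 ⇒ n ≥ 45.6435, so the smallest n is 46.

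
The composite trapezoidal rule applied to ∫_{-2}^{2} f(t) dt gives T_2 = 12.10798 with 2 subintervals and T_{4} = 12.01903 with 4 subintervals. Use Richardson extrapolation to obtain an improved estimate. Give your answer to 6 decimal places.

11.989380

R = (4·T_{4} − T_2) / 3 = (4·12.01903 − 12.10798)/3 = (35.96814)/3 = 11.989380.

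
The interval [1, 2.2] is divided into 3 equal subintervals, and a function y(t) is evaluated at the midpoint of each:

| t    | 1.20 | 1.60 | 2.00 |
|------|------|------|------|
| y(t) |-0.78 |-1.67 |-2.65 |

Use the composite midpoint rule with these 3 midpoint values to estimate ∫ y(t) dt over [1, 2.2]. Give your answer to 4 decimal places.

-2.0400

h = 0.4, n = 3.
h·[y(m₁) + y(m₂) + y(m₃)] = 0.4·(-5.10) = -2.0400.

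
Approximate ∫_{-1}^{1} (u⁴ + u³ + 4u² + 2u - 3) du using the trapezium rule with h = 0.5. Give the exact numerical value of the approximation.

-2.4375

h = (1 − (-1))/4 = 0.5.
Nodes u₀,…,u₄ = -1, -0.5, 0, 0.5, 1.
f(u) = u⁴ + u³ + 4u² + 2u - 3: f₀=-1, f₁=-3.0625, f₂=-3, f₃=-0.8125, f₄=5.
(h/2)·[f₀ + 2f₁ + 2f₂ + 2f₃ + f₄] = 0.25·(-9.75) = -2.4375.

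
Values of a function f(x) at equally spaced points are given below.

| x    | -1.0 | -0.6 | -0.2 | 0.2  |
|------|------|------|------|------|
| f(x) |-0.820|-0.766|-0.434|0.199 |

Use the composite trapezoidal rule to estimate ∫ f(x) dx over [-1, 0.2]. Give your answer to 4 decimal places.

h = 0.4, n = 3.
(h/2)·[y₀ + 2y₁ + 2y₂ + y₃] = 0.2·(-3.021) = -0.6042.

-0.6042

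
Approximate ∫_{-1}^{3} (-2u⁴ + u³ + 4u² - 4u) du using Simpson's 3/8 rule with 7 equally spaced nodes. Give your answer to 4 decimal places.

h = (3 − (-1))/6 = 0.666667.
Nodes u₀,…,u₆ = -1, -0.333333, 0.333333, 1, 1.666667, 2.333333, 3.
f(u) = -2u⁴ + u³ + 4u² - 4u: f₀=5, f₁=1.716049, f₂=-0.876543, f₃=-1, f₄=-6.358025, f₅=-34.135802, f₆=-111.
(3h/8)·[f₀ + 3f₁ + 3f₂ + 2f₃ + 3f₄ + 3f₅ + f₆] = 0.25·(-226.962963) = -56.7407.

-56.7407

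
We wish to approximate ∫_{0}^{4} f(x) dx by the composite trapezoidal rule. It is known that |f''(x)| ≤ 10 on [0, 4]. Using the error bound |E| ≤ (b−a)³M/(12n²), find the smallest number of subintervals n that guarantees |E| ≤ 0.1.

Need 640/(12n²) ≤ 0.1.
n² ≥ 640/(12·0.1) = 533.333 ⇒ n ≥ 23.0940, so the smallest n is 24.

24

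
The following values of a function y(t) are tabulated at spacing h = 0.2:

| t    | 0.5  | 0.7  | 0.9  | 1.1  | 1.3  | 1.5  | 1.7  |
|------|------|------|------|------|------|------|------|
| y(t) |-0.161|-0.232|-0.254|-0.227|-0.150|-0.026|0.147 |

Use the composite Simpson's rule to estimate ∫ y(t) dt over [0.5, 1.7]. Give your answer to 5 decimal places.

-0.18413

h = 0.2, n = 6.
(h/3)·[y₀ + 4y₁ + 2y₂ + 4y₃ + 2y₄ + 4y₅ + y₆] = 0.066667·(-2.762) = -0.18413.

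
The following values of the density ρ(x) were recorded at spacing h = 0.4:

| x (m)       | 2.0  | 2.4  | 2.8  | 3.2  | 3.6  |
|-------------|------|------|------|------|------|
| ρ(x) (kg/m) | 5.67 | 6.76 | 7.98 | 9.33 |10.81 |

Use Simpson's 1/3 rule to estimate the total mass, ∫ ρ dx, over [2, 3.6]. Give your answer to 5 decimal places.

12.90667

h = 0.4, n = 4.
(h/3)·[y₀ + 4y₁ + 2y₂ + 4y₃ + y₄] = 0.133333·(96.80) = 12.90667.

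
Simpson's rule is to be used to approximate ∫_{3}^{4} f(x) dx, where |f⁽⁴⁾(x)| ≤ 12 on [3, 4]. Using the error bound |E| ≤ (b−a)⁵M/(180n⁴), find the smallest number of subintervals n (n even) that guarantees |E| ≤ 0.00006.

Need 12/(180n⁴) ≤ 0.00006.
n⁴ ≥ 12/(180·0.00006) = 1111.11 ⇒ n ≥ 5.7735, so the smallest even n is 6. (n must be even for Simpson's rule.)

6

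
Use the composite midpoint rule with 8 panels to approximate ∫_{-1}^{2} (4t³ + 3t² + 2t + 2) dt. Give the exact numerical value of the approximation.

h = (2 − (-1))/8 = 0.375.
Midpoints m₁,…,m₈ = -0.8125, -0.4375, -0.0625, 0.3125, 0.6875, 1.0625, 1.4375, 1.8125.
f(m₁)=0.2099609375, f(m₂)=1.3642578125, f(m₃)=1.8857421875, f(m₄)=3.0400390625, f(m₅)=6.0927734375, f(m₆)=12.3095703125, f(m₇)=22.9560546875, f(m₈)=39.2978515625.
h·[f(m₁) + f(m₂) + f(m₃) + f(m₄) + f(m₅) + f(m₆) + f(m₇) + f(m₈)] = 0.375·(87.15625) = 32.68359375.

32.68359375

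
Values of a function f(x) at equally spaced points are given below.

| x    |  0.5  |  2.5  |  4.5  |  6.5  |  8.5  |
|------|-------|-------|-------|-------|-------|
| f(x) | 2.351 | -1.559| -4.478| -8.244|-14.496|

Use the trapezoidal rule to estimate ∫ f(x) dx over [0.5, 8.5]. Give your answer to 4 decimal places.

h = 2, n = 4.
(h/2)·[y₀ + 2y₁ + 2y₂ + 2y₃ + y₄] = 1·(-40.707) = -40.7070.

-40.7070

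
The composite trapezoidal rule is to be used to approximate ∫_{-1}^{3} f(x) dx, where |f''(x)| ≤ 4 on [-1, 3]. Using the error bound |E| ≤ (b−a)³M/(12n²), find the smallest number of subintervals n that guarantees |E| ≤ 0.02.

Need 256/(12n²) ≤ 0.02.
n² ≥ 256/(12·0.02) = 1066.67 ⇒ n ≥ 32.6599, so the smallest n is 33.

33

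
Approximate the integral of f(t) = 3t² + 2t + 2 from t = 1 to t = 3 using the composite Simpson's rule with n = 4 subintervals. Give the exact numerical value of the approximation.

38

h = (3 − 1)/4 = 0.5.
Nodes t₀,…,t₄ = 1, 1.5, 2, 2.5, 3.
f(t) = 3t² + 2t + 2: f₀=7, f₁=11.75, f₂=18, f₃=25.75, f₄=35.
(h/3)·[f₀ + 4f₁ + 2f₂ + 4f₃ + f₄] = 0.166667·(228) = 38.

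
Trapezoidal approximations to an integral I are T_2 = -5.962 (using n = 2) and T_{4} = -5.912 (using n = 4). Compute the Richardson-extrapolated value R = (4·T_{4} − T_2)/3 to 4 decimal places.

R = (4·T_{4} − T_2) / 3 = (4·(-5.912) − (-5.962))/3 = (-17.686)/3 = -5.8953.

-5.8953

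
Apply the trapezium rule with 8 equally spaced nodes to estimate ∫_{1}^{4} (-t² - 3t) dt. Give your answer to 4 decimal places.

-43.5918

h = (4 − 1)/7 = 0.428571.
Nodes t₀,…,t₇ = 1, 1.428571, 1.857143, 2.285714, 2.714286, 3.142857, 3.571429, 4.
f(t) = -t² - 3t: f₀=-4, f₁=-6.326531, f₂=-9.020408, f₃=-12.081633, f₄=-15.510204, f₅=-19.306122, f₆=-23.469388, f₇=-28.
(h/2)·[f₀ + 2f₁ + 2f₂ + 2f₃ + 2f₄ + 2f₅ + 2f₆ + f₇] = 0.214286·(-203.428571) = -43.5918.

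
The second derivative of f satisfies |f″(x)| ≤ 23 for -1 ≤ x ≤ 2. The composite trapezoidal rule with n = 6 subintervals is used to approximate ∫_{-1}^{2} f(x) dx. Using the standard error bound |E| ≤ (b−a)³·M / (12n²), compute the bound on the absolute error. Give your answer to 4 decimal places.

|E| ≤ (3)³·23 / (12·6²) = 621/432 = 1.4375.

1.4375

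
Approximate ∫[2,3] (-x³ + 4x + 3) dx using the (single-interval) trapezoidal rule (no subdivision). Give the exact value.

T = (b−a)/2 · [f(2) + f(3)] = 0.5·[3 + (-12)] = -4.5.

-4.5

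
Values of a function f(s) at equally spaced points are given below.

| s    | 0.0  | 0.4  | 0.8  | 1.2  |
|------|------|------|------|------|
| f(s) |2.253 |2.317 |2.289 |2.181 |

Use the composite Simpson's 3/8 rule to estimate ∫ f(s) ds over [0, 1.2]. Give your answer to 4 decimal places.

2.7378

h = 0.4, n = 3.
(3h/8)·[y₀ + 3y₁ + 3y₂ + y₃] = 0.15·(18.252) = 2.7378.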